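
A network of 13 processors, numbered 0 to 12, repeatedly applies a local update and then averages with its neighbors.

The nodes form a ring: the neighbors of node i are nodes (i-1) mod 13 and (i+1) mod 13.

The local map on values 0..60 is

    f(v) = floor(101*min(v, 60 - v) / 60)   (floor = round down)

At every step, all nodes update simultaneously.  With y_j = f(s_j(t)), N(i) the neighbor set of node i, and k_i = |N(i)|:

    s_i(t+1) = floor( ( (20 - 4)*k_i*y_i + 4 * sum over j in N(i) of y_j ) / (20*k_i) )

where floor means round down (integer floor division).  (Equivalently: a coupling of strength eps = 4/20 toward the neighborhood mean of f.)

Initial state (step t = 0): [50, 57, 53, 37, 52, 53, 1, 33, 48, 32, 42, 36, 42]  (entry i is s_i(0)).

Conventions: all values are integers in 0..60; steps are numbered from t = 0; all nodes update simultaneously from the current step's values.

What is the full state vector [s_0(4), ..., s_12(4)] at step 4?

Simulating step by step:
t=0: [50, 57, 53, 37, 52, 53, 1, 33, 48, 32, 42, 36, 42]
t=1: [16, 6, 13, 32, 15, 10, 6, 38, 25, 42, 32, 38, 29]
t=2: [26, 12, 22, 42, 26, 16, 13, 34, 40, 32, 44, 39, 44]
t=3: [39, 24, 34, 32, 40, 27, 23, 39, 35, 43, 29, 33, 28]
t=4: [36, 39, 43, 45, 35, 43, 38, 36, 39, 31, 45, 45, 45]

Answer: [36, 39, 43, 45, 35, 43, 38, 36, 39, 31, 45, 45, 45]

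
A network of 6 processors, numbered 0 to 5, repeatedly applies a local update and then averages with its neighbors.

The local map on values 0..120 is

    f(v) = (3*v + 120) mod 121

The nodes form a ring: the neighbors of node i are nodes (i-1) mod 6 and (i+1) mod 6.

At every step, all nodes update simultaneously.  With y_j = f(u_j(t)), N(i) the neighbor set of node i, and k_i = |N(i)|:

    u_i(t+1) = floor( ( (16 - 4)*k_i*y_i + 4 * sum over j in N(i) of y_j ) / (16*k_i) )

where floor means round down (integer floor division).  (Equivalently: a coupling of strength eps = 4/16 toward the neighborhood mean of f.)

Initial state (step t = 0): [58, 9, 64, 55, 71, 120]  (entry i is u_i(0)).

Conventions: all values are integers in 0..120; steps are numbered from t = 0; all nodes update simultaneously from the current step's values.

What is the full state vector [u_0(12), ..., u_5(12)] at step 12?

Answer: [101, 84, 84, 55, 75, 63]

Derivation:
t=0: [58, 9, 64, 55, 71, 120]
t=1: [56, 34, 61, 52, 88, 105]
t=2: [56, 89, 62, 35, 29, 62]
t=3: [45, 31, 64, 96, 85, 64]
t=4: [30, 79, 69, 44, 23, 55]
t=5: [86, 108, 79, 26, 57, 51]
t=6: [25, 77, 106, 78, 50, 31]
t=7: [80, 100, 83, 96, 46, 81]
t=8: [95, 58, 17, 36, 17, 16]
t=9: [43, 50, 57, 92, 56, 46]
t=10: [10, 28, 44, 36, 40, 18]
t=11: [38, 67, 31, 96, 109, 58]
t=12: [101, 84, 84, 55, 75, 63]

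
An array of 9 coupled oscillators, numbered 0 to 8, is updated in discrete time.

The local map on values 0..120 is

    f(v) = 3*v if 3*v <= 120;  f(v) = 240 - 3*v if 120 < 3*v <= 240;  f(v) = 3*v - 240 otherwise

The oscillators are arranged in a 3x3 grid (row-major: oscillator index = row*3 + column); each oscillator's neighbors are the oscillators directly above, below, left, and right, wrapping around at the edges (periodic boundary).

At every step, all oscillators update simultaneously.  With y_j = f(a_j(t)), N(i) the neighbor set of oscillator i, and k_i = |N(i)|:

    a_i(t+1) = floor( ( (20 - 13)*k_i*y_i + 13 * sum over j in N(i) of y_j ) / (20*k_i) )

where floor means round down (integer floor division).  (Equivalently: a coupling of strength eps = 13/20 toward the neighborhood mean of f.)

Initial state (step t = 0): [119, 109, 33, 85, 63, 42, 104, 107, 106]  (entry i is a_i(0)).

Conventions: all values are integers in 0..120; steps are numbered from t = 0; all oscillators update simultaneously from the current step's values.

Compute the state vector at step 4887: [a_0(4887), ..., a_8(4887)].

Answer: [49, 49, 49, 54, 54, 54, 49, 49, 49]
Key observation: The state at step 40, [90, 90, 90, 82, 82, 82, 90, 90, 90], reappears at step 46: the system is in a cycle of period 6 from step 40 on.  Therefore the state at step 4887 equals the state at step 40 + ((4887 - 40) mod 6) = 45, which is [49, 49, 49, 54, 54, 54, 49, 49, 49].

Derivation:
t=0: [119, 109, 33, 85, 63, 42, 104, 107, 106]
t=1: [85, 87, 99, 62, 66, 79, 72, 75, 86]
t=2: [30, 28, 29, 32, 29, 28, 24, 22, 22]
t=3: [86, 83, 83, 87, 84, 84, 76, 73, 73]
t=4: [14, 12, 12, 16, 14, 14, 17, 16, 16]
t=5: [42, 39, 39, 45, 42, 42, 48, 45, 45]
t=6: [110, 114, 114, 107, 111, 111, 103, 106, 106]
t=7: [89, 94, 94, 84, 90, 90, 77, 82, 82]
t=8: [26, 31, 31, 19, 25, 25, 11, 16, 16]
t=9: [72, 80, 80, 62, 70, 70, 49, 57, 57]
t=10: [32, 19, 19, 47, 35, 35, 67, 55, 55]
t=11: [74, 74, 74, 90, 91, 91, 69, 71, 71]
t=12: [22, 21, 21, 29, 29, 29, 28, 27, 27]
t=13: [71, 70, 70, 83, 82, 82, 80, 79, 79]
t=14: [20, 21, 21, 9, 9, 9, 6, 7, 7]
t=15: [48, 49, 49, 30, 31, 31, 27, 28, 28]
t=16: [91, 92, 92, 90, 91, 91, 85, 86, 86]
t=17: [30, 32, 32, 29, 30, 30, 21, 22, 22]
t=18: [87, 89, 89, 84, 86, 86, 72, 74, 74]
t=19: [21, 23, 23, 17, 18, 18, 19, 20, 20]
t=20: [62, 64, 64, 54, 56, 56, 57, 60, 60]
t=21: [58, 54, 54, 70, 67, 67, 65, 61, 61]
t=22: [60, 66, 66, 41, 46, 46, 49, 55, 55]
t=23: [68, 60, 60, 98, 90, 90, 85, 76, 76]
t=24: [43, 43, 43, 36, 35, 35, 23, 23, 23]
t=25: [103, 103, 103, 101, 100, 100, 82, 81, 81]
t=26: [57, 56, 56, 53, 52, 52, 24, 23, 23]
t=27: [72, 72, 72, 78, 79, 79, 72, 72, 72]
t=28: [21, 20, 20, 10, 10, 10, 21, 20, 20]
t=29: [56, 55, 55, 40, 39, 39, 56, 55, 55]
t=30: [80, 81, 81, 103, 103, 103, 80, 81, 81]
t=31: [12, 13, 13, 46, 47, 47, 12, 13, 13]
t=32: [47, 48, 48, 79, 79, 79, 47, 48, 48]
t=33: [82, 81, 81, 34, 33, 33, 82, 81, 81]
t=34: [20, 19, 19, 69, 68, 68, 20, 19, 19]
t=35: [54, 54, 54, 42, 42, 42, 54, 54, 54]
t=36: [83, 83, 83, 102, 102, 102, 83, 83, 83]
t=37: [18, 18, 18, 47, 47, 47, 18, 18, 18]
t=38: [61, 61, 61, 84, 84, 84, 61, 61, 61]
t=39: [49, 49, 49, 26, 26, 26, 49, 49, 49]
t=40: [90, 90, 90, 82, 82, 82, 90, 90, 90]
t=41: [26, 26, 26, 13, 13, 13, 26, 26, 26]
t=42: [71, 71, 71, 51, 51, 51, 71, 71, 71]
t=43: [36, 36, 36, 67, 67, 67, 36, 36, 36]
t=44: [96, 96, 96, 61, 61, 61, 96, 96, 96]
t=45: [49, 49, 49, 54, 54, 54, 49, 49, 49]
t=46: [90, 90, 90, 82, 82, 82, 90, 90, 90]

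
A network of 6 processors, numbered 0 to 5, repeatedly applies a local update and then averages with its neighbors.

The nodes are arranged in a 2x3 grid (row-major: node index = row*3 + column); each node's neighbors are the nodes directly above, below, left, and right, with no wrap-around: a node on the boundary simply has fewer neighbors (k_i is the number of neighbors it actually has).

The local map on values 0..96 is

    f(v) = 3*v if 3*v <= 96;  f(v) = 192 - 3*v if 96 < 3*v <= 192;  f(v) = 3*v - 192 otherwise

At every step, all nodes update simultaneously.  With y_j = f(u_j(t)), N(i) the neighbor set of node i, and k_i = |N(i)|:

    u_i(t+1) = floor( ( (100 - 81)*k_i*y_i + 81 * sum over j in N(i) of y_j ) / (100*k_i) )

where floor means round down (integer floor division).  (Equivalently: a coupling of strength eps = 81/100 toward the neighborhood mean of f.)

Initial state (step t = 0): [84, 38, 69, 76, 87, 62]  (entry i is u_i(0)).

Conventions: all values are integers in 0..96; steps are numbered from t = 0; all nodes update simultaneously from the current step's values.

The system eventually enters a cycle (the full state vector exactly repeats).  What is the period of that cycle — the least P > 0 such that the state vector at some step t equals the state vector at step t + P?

Answer: 8
Key observation: The state at step 29, [54, 54, 54, 54, 54, 54], reappears at step 37 — and no state repeats earlier — so the cycle the system enters has period 8.

Derivation:
t=0: [84, 38, 69, 76, 87, 62]
t=1: [57, 53, 36, 59, 45, 35]
t=2: [23, 50, 64, 34, 47, 73]
t=3: [66, 40, 27, 65, 52, 25]
t=4: [31, 46, 74, 17, 47, 61]
t=5: [60, 57, 31, 68, 40, 34]
t=6: [15, 51, 62, 36, 46, 83]
t=7: [58, 35, 40, 56, 58, 35]
t=8: [48, 45, 84, 19, 56, 52]
t=9: [55, 46, 49, 39, 45, 40]
t=10: [57, 45, 59, 48, 65, 54]
t=11: [46, 21, 38, 18, 37, 12]
t=12: [57, 69, 54, 64, 56, 71]
t=13: [10, 23, 20, 18, 14, 25]
t=14: [55, 48, 69, 39, 61, 55]
t=15: [54, 22, 33, 28, 42, 14]
t=16: [66, 63, 61, 54, 64, 72]
t=17: [14, 4, 12, 8, 15, 8]
t=18: [22, 35, 21, 39, 24, 37]
t=19: [78, 70, 80, 70, 79, 70]
t=20: [22, 39, 23, 38, 23, 41]
t=21: [74, 69, 71, 69, 73, 69]
t=22: [17, 23, 16, 25, 17, 22]
t=23: [68, 53, 63, 55, 66, 52]
t=24: [26, 11, 28, 12, 27, 10]
t=25: [42, 71, 41, 71, 42, 72]
t=26: [29, 58, 31, 57, 30, 59]
t=27: [32, 76, 31, 75, 31, 76]
t=28: [46, 82, 46, 82, 46, 82]
t=29: [54, 54, 54, 54, 54, 54]
t=30: [30, 30, 30, 30, 30, 30]
t=31: [90, 90, 90, 90, 90, 90]
t=32: [78, 78, 78, 78, 78, 78]
t=33: [42, 42, 42, 42, 42, 42]
t=34: [66, 66, 66, 66, 66, 66]
t=35: [6, 6, 6, 6, 6, 6]
t=36: [18, 18, 18, 18, 18, 18]
t=37: [54, 54, 54, 54, 54, 54]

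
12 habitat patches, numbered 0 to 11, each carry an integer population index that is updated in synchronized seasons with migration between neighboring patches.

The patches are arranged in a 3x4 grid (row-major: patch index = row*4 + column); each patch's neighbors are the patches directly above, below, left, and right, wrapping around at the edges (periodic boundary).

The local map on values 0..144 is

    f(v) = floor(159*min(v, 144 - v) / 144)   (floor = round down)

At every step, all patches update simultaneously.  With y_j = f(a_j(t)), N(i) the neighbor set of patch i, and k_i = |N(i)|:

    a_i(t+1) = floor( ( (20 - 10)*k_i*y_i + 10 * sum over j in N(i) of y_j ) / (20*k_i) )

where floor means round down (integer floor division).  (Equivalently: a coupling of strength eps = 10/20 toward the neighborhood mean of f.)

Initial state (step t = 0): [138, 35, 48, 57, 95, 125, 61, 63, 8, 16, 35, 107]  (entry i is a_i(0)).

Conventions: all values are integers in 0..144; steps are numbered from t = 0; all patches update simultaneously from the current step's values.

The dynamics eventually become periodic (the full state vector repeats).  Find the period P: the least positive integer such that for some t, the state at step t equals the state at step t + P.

Simulating step by step:
t=0: [138, 35, 48, 57, 95, 125, 61, 63, 8, 16, 35, 107]
t=1: [23, 31, 52, 52, 39, 32, 56, 62, 18, 21, 41, 42]
t=2: [31, 34, 53, 53, 39, 37, 56, 59, 26, 28, 45, 46]
t=3: [37, 38, 54, 54, 42, 41, 57, 59, 33, 34, 49, 50]
t=4: [42, 43, 56, 56, 46, 45, 58, 60, 40, 40, 53, 54]
t=5: [48, 48, 59, 59, 50, 50, 61, 62, 46, 46, 57, 58]
t=6: [54, 54, 63, 63, 55, 55, 64, 65, 52, 52, 61, 62]
t=7: [60, 60, 67, 67, 60, 60, 68, 68, 59, 58, 66, 67]
t=8: [66, 66, 72, 72, 67, 66, 73, 73, 66, 65, 71, 72]
t=9: [73, 72, 77, 78, 73, 72, 77, 77, 72, 72, 77, 77]
t=10: [77, 78, 73, 73, 77, 78, 73, 73, 78, 78, 73, 73]
t=11: [73, 72, 77, 77, 73, 72, 77, 77, 73, 72, 77, 77]
t=12: [77, 78, 73, 73, 77, 78, 73, 73, 77, 78, 73, 73]
t=13: [73, 72, 77, 77, 73, 72, 77, 77, 73, 72, 77, 77]

Answer: 2
Key observation: The state at step 11, [73, 72, 77, 77, 73, 72, 77, 77, 73, 72, 77, 77], reappears at step 13 — and no state repeats earlier — so the cycle the system enters has period 2.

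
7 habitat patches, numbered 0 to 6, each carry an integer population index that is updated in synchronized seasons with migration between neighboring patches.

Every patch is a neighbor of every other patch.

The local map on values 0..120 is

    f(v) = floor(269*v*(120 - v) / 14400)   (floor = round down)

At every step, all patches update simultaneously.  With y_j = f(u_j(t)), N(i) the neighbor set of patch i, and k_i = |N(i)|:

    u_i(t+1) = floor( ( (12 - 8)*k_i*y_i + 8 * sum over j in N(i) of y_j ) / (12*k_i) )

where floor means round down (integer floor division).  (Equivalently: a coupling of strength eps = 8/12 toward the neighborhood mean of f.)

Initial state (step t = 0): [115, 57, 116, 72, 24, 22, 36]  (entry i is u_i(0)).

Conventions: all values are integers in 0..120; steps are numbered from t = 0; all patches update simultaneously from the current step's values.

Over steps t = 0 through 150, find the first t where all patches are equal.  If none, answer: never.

Answer: 3
Key observation: Synchronization is absorbing here: once all patches are equal they stay equal, and step 3 is the first all-equal step.

Derivation:
t=0: [115, 57, 116, 72, 24, 22, 36]  (not all equal)
t=1: [34, 46, 33, 46, 41, 40, 44]  (not all equal)
t=2: [58, 60, 57, 60, 59, 59, 59]  (not all equal)
t=3: [67, 67, 67, 67, 67, 67, 67]  (all equal)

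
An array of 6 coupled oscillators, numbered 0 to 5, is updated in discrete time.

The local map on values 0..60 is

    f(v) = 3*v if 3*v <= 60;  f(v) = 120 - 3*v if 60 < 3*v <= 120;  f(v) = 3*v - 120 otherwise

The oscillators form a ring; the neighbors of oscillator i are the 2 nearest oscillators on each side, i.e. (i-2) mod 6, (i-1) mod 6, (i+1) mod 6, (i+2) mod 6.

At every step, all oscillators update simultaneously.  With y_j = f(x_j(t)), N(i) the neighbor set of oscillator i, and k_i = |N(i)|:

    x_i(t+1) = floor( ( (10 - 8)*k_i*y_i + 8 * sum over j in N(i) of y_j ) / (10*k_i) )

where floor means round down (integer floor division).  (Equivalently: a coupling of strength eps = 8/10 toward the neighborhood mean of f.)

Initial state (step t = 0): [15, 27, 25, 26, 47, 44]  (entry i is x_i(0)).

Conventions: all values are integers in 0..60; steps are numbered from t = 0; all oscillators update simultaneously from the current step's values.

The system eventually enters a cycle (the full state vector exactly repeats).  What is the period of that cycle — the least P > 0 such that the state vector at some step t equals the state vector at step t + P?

Simulating step by step:
t=0: [15, 27, 25, 26, 47, 44]
t=1: [32, 36, 38, 31, 33, 31]
t=2: [18, 19, 18, 18, 21, 22]
t=3: [55, 54, 55, 55, 54, 55]
t=4: [43, 44, 43, 43, 44, 43]
t=5: [10, 9, 10, 10, 9, 10]
t=6: [28, 29, 28, 28, 29, 28]
t=7: [34, 35, 34, 34, 35, 34]
t=8: [16, 17, 16, 16, 17, 16]
t=9: [49, 48, 49, 49, 48, 49]
t=10: [25, 26, 25, 25, 26, 25]
t=11: [43, 44, 43, 43, 44, 43]

Answer: 7
Key observation: The state at step 4, [43, 44, 43, 43, 44, 43], reappears at step 11 — and no state repeats earlier — so the cycle the system enters has period 7.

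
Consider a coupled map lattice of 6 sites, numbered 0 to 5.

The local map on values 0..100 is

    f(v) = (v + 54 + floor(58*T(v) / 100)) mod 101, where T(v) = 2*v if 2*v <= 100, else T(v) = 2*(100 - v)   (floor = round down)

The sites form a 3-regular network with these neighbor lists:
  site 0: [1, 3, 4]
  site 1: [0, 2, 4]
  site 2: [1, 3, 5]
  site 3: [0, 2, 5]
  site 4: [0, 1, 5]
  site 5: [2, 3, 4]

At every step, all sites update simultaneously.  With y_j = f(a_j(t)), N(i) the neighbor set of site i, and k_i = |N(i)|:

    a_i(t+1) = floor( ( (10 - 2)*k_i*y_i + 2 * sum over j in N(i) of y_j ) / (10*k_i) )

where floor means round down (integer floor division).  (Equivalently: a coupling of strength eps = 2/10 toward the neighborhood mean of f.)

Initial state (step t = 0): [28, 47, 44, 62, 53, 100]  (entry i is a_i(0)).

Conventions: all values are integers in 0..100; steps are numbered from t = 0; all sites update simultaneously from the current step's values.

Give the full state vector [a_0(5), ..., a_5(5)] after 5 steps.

Simulating step by step:
t=0: [28, 47, 44, 62, 53, 100]
t=1: [21, 51, 49, 54, 56, 53]
t=2: [91, 62, 58, 62, 62, 59]
t=3: [55, 58, 59, 58, 58, 59]
t=4: [59, 59, 59, 59, 59, 59]
t=5: [59, 59, 59, 59, 59, 59]

Answer: [59, 59, 59, 59, 59, 59]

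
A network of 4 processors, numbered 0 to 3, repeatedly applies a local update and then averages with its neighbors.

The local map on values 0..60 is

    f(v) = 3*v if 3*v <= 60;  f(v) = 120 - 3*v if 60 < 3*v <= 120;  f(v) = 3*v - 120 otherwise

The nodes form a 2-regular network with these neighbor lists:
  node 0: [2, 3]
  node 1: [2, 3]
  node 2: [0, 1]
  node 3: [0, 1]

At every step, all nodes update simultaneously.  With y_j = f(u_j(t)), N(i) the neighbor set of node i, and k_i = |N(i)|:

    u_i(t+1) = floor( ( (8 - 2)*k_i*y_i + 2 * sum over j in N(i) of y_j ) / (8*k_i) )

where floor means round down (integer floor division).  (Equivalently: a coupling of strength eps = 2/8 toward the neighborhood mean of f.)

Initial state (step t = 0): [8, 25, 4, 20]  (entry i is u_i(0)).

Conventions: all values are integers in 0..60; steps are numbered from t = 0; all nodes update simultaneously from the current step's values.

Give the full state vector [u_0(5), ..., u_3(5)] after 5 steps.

Simulating step by step:
t=0: [8, 25, 4, 20]
t=1: [27, 42, 17, 53]
t=2: [40, 15, 43, 34]
t=3: [3, 37, 12, 19]
t=4: [18, 18, 29, 45]
t=5: [46, 46, 38, 24]

Answer: [46, 46, 38, 24]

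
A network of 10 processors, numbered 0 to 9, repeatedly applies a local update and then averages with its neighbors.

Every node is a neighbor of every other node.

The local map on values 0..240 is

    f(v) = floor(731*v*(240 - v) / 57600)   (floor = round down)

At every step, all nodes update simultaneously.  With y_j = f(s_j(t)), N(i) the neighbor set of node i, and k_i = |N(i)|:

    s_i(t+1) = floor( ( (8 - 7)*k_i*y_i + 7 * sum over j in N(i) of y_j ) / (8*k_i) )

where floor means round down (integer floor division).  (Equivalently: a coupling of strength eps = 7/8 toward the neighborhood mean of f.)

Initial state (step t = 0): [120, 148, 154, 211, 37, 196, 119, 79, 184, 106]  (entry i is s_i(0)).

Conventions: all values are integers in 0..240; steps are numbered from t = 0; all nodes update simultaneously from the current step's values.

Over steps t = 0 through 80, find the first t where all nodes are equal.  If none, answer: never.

Answer: 2
Key observation: Synchronization is absorbing here: once all nodes are equal they stay equal, and step 2 is the first all-equal step.

Derivation:
t=0: [120, 148, 154, 211, 37, 196, 119, 79, 184, 106]  (not all equal)
t=1: [146, 146, 146, 143, 144, 144, 146, 146, 145, 146]  (not all equal)
t=2: [174, 174, 174, 174, 174, 174, 174, 174, 174, 174]  (all equal)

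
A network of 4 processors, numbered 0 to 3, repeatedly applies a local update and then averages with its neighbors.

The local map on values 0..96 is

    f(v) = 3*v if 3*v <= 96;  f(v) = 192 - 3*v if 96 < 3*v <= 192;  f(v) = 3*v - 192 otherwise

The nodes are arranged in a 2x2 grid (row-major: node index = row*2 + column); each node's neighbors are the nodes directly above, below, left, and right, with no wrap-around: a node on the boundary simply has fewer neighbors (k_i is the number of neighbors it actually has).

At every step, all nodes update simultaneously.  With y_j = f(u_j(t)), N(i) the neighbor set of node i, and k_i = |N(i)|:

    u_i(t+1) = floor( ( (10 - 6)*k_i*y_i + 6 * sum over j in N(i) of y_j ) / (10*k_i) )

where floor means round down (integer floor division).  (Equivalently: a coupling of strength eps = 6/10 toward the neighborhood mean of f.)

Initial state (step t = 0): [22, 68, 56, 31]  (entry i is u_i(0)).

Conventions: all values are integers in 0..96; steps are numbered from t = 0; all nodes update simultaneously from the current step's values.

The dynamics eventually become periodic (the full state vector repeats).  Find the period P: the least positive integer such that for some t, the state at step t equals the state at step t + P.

Answer: 22
Key observation: The state at step 24, [47, 62, 32, 47], reappears at step 46 — and no state repeats earlier — so the cycle the system enters has period 22.

Derivation:
t=0: [22, 68, 56, 31]
t=1: [37, 52, 57, 48]
t=2: [49, 53, 47, 36]
t=3: [43, 51, 59, 58]
t=4: [41, 39, 30, 23]
t=5: [77, 71, 77, 77]
t=6: [33, 31, 39, 33]
t=7: [87, 93, 85, 87]
t=8: [72, 76, 66, 72]
t=9: [22, 28, 16, 22]
t=10: [66, 73, 58, 66]
t=11: [15, 14, 10, 15]
t=12: [39, 43, 39, 39]
t=13: [71, 70, 75, 71]
t=14: [23, 19, 25, 23]
t=15: [67, 64, 71, 67]
t=16: [9, 5, 13, 9]
t=17: [27, 22, 31, 27]
t=18: [80, 75, 85, 80]
t=19: [48, 42, 54, 48]
t=20: [48, 55, 40, 48]
t=21: [48, 39, 57, 48]
t=22: [48, 58, 37, 48]
t=23: [48, 36, 61, 48]
t=24: [47, 62, 32, 47]
t=25: [51, 33, 69, 51]
t=26: [48, 60, 29, 48]
t=27: [48, 33, 63, 48]
t=28: [48, 66, 30, 48]
t=29: [48, 31, 64, 48]
t=30: [47, 66, 28, 47]
t=31: [47, 33, 64, 47]
t=32: [48, 67, 30, 48]
t=33: [48, 32, 64, 48]
t=34: [48, 67, 28, 48]
t=35: [47, 32, 62, 47]
t=36: [51, 69, 33, 51]
t=37: [48, 29, 60, 48]
t=38: [48, 63, 33, 48]
t=39: [48, 30, 66, 48]
t=40: [48, 64, 31, 48]
t=41: [47, 28, 66, 47]
t=42: [47, 64, 33, 47]
t=43: [48, 30, 67, 48]
t=44: [48, 64, 32, 48]
t=45: [48, 28, 67, 48]
t=46: [47, 62, 32, 47]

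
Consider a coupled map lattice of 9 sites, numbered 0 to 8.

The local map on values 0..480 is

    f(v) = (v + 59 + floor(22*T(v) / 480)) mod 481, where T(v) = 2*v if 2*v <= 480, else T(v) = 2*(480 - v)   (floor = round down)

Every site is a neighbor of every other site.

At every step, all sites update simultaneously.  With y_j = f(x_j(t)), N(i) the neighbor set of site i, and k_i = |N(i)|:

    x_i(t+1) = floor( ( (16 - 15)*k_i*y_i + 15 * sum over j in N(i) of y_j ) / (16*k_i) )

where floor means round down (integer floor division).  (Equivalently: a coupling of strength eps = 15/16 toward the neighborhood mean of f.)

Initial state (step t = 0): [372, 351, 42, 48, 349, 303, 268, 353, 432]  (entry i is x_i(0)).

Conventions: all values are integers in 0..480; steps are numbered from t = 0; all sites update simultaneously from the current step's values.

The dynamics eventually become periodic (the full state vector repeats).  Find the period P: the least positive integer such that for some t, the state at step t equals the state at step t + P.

Simulating step by step:
t=0: [372, 351, 42, 48, 349, 303, 268, 353, 432]
t=1: [287, 288, 305, 305, 288, 290, 292, 288, 310]
t=2: [370, 370, 369, 369, 370, 370, 370, 370, 369]
t=3: [438, 438, 438, 438, 438, 438, 438, 438, 438]
t=4: [19, 19, 19, 19, 19, 19, 19, 19, 19]
t=5: [79, 79, 79, 79, 79, 79, 79, 79, 79]
t=6: [145, 145, 145, 145, 145, 145, 145, 145, 145]
t=7: [217, 217, 217, 217, 217, 217, 217, 217, 217]
t=8: [295, 295, 295, 295, 295, 295, 295, 295, 295]
t=9: [370, 370, 370, 370, 370, 370, 370, 370, 370]
t=10: [439, 439, 439, 439, 439, 439, 439, 439, 439]
t=11: [20, 20, 20, 20, 20, 20, 20, 20, 20]
t=12: [80, 80, 80, 80, 80, 80, 80, 80, 80]
t=13: [146, 146, 146, 146, 146, 146, 146, 146, 146]
t=14: [218, 218, 218, 218, 218, 218, 218, 218, 218]
t=15: [296, 296, 296, 296, 296, 296, 296, 296, 296]
t=16: [371, 371, 371, 371, 371, 371, 371, 371, 371]
t=17: [439, 439, 439, 439, 439, 439, 439, 439, 439]

Answer: 7
Key observation: The state at step 10, [439, 439, 439, 439, 439, 439, 439, 439, 439], reappears at step 17 — and no state repeats earlier — so the cycle the system enters has period 7.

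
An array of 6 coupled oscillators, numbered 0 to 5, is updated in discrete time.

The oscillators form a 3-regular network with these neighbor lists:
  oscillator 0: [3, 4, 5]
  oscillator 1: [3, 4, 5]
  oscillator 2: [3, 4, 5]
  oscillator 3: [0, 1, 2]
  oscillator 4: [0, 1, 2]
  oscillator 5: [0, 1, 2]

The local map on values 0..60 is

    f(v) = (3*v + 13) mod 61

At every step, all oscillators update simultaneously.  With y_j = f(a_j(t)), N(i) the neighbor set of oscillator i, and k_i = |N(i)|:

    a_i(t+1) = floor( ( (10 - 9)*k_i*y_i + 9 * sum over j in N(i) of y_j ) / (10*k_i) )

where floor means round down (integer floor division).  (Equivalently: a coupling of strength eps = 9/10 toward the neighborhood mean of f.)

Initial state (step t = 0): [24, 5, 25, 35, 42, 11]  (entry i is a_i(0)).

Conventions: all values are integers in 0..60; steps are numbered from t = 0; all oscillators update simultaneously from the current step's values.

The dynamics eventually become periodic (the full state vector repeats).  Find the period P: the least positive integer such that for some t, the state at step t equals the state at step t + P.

Simulating step by step:
t=0: [24, 5, 25, 35, 42, 11]
t=1: [38, 38, 38, 29, 25, 28]
t=2: [31, 31, 31, 8, 7, 8]
t=3: [36, 36, 36, 44, 43, 44]
t=4: [25, 25, 25, 56, 56, 56]
t=5: [55, 55, 55, 30, 30, 30]
t=6: [43, 43, 43, 54, 54, 54]
t=7: [49, 49, 49, 23, 23, 23]
t=8: [22, 22, 22, 36, 36, 36]
t=9: [55, 55, 55, 22, 22, 22]
t=10: [21, 21, 21, 52, 52, 52]
t=11: [43, 43, 43, 18, 18, 18]
t=12: [7, 7, 7, 18, 18, 18]
t=13: [8, 8, 8, 31, 31, 31]
t=14: [44, 44, 44, 37, 37, 37]
t=15: [4, 4, 4, 20, 20, 20]
t=16: [13, 13, 13, 23, 23, 23]
t=17: [24, 24, 24, 48, 48, 48]
t=18: [33, 33, 33, 25, 25, 25]
t=19: [29, 29, 29, 48, 48, 48]
t=20: [35, 35, 35, 38, 38, 38]
t=21: [10, 10, 10, 51, 51, 51]
t=22: [43, 43, 43, 43, 43, 43]
t=23: [20, 20, 20, 20, 20, 20]
t=24: [12, 12, 12, 12, 12, 12]
t=25: [49, 49, 49, 49, 49, 49]
t=26: [38, 38, 38, 38, 38, 38]
t=27: [5, 5, 5, 5, 5, 5]
t=28: [28, 28, 28, 28, 28, 28]
t=29: [36, 36, 36, 36, 36, 36]
t=30: [60, 60, 60, 60, 60, 60]
t=31: [10, 10, 10, 10, 10, 10]
t=32: [43, 43, 43, 43, 43, 43]

Answer: 10
Key observation: The state at step 22, [43, 43, 43, 43, 43, 43], reappears at step 32 — and no state repeats earlier — so the cycle the system enters has period 10.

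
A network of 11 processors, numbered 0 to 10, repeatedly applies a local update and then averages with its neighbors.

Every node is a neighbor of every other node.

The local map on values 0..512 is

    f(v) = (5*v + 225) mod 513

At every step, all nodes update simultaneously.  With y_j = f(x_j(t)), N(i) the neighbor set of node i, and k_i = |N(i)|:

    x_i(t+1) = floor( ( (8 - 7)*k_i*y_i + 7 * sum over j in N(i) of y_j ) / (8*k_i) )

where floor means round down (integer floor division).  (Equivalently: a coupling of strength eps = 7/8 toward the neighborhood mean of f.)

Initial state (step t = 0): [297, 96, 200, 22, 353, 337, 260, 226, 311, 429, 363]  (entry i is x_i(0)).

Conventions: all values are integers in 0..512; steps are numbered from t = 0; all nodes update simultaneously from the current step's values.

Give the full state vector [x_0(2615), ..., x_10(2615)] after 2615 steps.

Answer: [129, 129, 129, 129, 129, 129, 129, 129, 129, 129, 129]
Key observation: The state at step 3, [300, 300, 300, 300, 300, 300, 300, 300, 300, 300, 300], reappears at step 9: the system is in a cycle of period 6 from step 3 on.  Therefore the state at step 2615 equals the state at step 3 + ((2615 - 3) mod 6) = 5, which is [129, 129, 129, 129, 129, 129, 129, 129, 129, 129, 129].

Derivation:
t=0: [297, 96, 200, 22, 353, 337, 260, 226, 311, 429, 363]
t=1: [322, 322, 323, 328, 332, 329, 334, 327, 324, 327, 334]
t=2: [322, 322, 322, 323, 324, 323, 324, 323, 322, 323, 324]
t=3: [300, 300, 300, 300, 300, 300, 300, 300, 300, 300, 300]
t=4: [186, 186, 186, 186, 186, 186, 186, 186, 186, 186, 186]
t=5: [129, 129, 129, 129, 129, 129, 129, 129, 129, 129, 129]
t=6: [357, 357, 357, 357, 357, 357, 357, 357, 357, 357, 357]
t=7: [471, 471, 471, 471, 471, 471, 471, 471, 471, 471, 471]
t=8: [15, 15, 15, 15, 15, 15, 15, 15, 15, 15, 15]
t=9: [300, 300, 300, 300, 300, 300, 300, 300, 300, 300, 300]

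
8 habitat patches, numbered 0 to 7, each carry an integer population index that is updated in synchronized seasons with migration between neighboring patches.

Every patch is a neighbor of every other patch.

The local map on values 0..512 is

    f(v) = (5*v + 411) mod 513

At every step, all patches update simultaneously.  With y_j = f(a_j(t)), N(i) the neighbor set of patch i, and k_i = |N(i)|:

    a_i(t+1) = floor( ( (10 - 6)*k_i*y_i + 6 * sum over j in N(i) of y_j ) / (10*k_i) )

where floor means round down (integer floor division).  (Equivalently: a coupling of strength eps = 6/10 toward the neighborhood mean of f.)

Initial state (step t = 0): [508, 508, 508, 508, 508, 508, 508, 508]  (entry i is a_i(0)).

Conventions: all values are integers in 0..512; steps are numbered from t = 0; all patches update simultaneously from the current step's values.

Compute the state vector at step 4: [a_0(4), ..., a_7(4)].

Simulating step by step:
t=0: [508, 508, 508, 508, 508, 508, 508, 508]
t=1: [386, 386, 386, 386, 386, 386, 386, 386]
t=2: [289, 289, 289, 289, 289, 289, 289, 289]
t=3: [317, 317, 317, 317, 317, 317, 317, 317]
t=4: [457, 457, 457, 457, 457, 457, 457, 457]

Answer: [457, 457, 457, 457, 457, 457, 457, 457]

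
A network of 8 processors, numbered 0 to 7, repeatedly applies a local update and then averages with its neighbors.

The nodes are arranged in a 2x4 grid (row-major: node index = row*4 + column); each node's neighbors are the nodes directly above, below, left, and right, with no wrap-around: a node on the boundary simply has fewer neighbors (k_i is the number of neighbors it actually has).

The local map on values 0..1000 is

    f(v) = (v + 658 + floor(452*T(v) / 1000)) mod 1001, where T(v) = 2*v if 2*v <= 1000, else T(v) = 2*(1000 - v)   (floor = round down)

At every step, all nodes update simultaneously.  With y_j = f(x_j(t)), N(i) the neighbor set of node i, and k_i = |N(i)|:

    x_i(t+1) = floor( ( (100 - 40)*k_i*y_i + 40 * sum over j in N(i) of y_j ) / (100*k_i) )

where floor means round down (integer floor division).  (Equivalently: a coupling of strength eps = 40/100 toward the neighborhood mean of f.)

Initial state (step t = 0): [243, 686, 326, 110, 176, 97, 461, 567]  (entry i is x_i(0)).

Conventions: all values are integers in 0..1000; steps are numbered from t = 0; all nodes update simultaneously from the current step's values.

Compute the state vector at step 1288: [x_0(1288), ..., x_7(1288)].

Simulating step by step:
t=0: [243, 686, 326, 110, 176, 97, 461, 567]
t=1: [395, 540, 436, 698, 788, 792, 551, 649]
t=2: [495, 571, 539, 598, 590, 630, 600, 622]
t=3: [605, 613, 614, 617, 614, 619, 617, 619]
t=4: [619, 619, 619, 619, 619, 619, 619, 620]
t=5: [620, 620, 620, 620, 620, 620, 620, 620]
t=6: [620, 620, 620, 620, 620, 620, 620, 620]

Answer: [620, 620, 620, 620, 620, 620, 620, 620]
Key observation: The state at step 5, [620, 620, 620, 620, 620, 620, 620, 620], reappears at step 6: the system is in a cycle of period 1 from step 5 on.  Therefore the state at step 1288 equals the state at step 5 + ((1288 - 5) mod 1) = 5, which is [620, 620, 620, 620, 620, 620, 620, 620].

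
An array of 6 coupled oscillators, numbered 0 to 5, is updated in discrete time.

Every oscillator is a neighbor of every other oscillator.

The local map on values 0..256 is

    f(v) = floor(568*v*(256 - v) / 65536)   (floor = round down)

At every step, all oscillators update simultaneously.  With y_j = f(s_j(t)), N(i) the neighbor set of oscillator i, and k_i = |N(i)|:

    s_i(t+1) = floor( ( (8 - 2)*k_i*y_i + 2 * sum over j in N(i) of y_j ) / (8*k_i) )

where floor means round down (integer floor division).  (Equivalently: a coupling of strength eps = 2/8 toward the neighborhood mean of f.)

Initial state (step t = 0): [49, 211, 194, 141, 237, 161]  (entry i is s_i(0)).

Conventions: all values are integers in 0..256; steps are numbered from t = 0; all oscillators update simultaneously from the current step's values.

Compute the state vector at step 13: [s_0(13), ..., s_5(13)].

Answer: [140, 140, 140, 140, 140, 140]

Derivation:
t=0: [49, 211, 194, 141, 237, 161]
t=1: [90, 86, 102, 127, 56, 121]
t=2: [128, 126, 133, 137, 106, 137]
t=3: [141, 140, 140, 140, 138, 140]
t=4: [140, 140, 140, 140, 140, 140]
t=5: [140, 140, 140, 140, 140, 140]
t=6: [140, 140, 140, 140, 140, 140]
t=7: [140, 140, 140, 140, 140, 140]
t=8: [140, 140, 140, 140, 140, 140]
t=9: [140, 140, 140, 140, 140, 140]
t=10: [140, 140, 140, 140, 140, 140]
t=11: [140, 140, 140, 140, 140, 140]
t=12: [140, 140, 140, 140, 140, 140]
t=13: [140, 140, 140, 140, 140, 140]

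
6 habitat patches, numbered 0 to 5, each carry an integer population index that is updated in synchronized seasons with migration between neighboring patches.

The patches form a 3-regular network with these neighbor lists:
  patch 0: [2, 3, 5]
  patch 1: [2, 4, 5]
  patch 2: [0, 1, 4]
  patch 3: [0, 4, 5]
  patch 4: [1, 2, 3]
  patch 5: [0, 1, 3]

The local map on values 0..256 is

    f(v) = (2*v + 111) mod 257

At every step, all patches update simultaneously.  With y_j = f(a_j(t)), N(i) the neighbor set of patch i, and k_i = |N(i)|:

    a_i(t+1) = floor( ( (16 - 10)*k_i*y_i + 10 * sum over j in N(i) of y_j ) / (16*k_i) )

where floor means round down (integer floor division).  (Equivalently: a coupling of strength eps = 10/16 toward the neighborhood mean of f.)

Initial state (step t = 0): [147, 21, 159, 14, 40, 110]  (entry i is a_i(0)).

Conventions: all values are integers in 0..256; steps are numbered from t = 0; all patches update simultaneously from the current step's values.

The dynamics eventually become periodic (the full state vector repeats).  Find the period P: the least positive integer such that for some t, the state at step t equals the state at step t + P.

Answer: 24
Key observation: The state at step 36, [202, 91, 91, 202, 91, 202], reappears at step 60 — and no state repeats earlier — so the cycle the system enters has period 24.

Derivation:
t=0: [147, 21, 159, 14, 40, 110]
t=1: [135, 148, 167, 138, 168, 119]
t=2: [131, 154, 167, 133, 168, 118]
t=3: [126, 158, 168, 127, 169, 116]
t=4: [119, 161, 168, 120, 169, 112]
t=5: [109, 161, 167, 110, 167, 104]
t=6: [94, 157, 161, 94, 161, 90]
t=7: [68, 143, 146, 68, 146, 65]
t=8: [224, 163, 165, 224, 165, 222]
t=9: [73, 152, 154, 73, 154, 71]
t=10: [86, 179, 127, 86, 127, 127]
t=11: [60, 147, 112, 60, 112, 95]
t=12: [160, 97, 124, 160, 124, 143]
t=13: [151, 89, 105, 151, 105, 135]
t=14: [130, 64, 76, 130, 76, 118]
t=15: [86, 110, 77, 86, 77, 131]
t=16: [41, 55, 25, 41, 25, 69]
t=17: [198, 201, 180, 198, 180, 219]
t=18: [197, 192, 230, 197, 230, 170]
t=19: [196, 153, 134, 196, 134, 225]
t=20: [178, 120, 155, 178, 155, 153]
t=21: [190, 136, 159, 190, 159, 167]
t=22: [211, 158, 175, 211, 175, 194]
t=23: [104, 199, 158, 104, 158, 134]
t=24: [97, 190, 164, 97, 164, 124]
t=25: [87, 184, 164, 87, 164, 107]
t=26: [68, 173, 158, 68, 158, 83]
t=27: [183, 150, 192, 183, 192, 152]
t=28: [210, 189, 216, 210, 216, 183]
t=29: [61, 144, 68, 61, 68, 137]
t=30: [214, 182, 222, 214, 222, 174]
t=31: [65, 140, 74, 65, 74, 131]
t=32: [165, 75, 79, 165, 79, 171]
t=33: [150, 47, 46, 150, 46, 151]
t=34: [164, 193, 193, 164, 193, 165]
t=35: [194, 228, 227, 194, 227, 194]
t=36: [202, 91, 91, 202, 91, 202]
t=37: [8, 28, 28, 8, 28, 8]
t=38: [135, 158, 158, 135, 158, 135]
t=39: [133, 160, 160, 133, 160, 133]
t=40: [131, 162, 162, 131, 162, 131]
t=41: [128, 165, 165, 128, 165, 128]
t=42: [125, 168, 168, 125, 168, 125]
t=43: [121, 172, 172, 121, 172, 121]
t=44: [117, 176, 176, 117, 176, 117]
t=45: [112, 181, 181, 112, 181, 112]
t=46: [106, 187, 187, 106, 187, 106]
t=47: [99, 194, 194, 99, 194, 99]
t=48: [91, 202, 202, 91, 202, 91]
t=49: [28, 8, 8, 28, 8, 28]
t=50: [158, 135, 135, 158, 135, 158]
t=51: [160, 133, 133, 160, 133, 160]
t=52: [162, 131, 131, 162, 131, 162]
t=53: [165, 128, 128, 165, 128, 165]
t=54: [168, 125, 125, 168, 125, 168]
t=55: [172, 121, 121, 172, 121, 172]
t=56: [176, 117, 117, 176, 117, 176]
t=57: [181, 112, 112, 181, 112, 181]
t=58: [187, 106, 106, 187, 106, 187]
t=59: [194, 99, 99, 194, 99, 194]
t=60: [202, 91, 91, 202, 91, 202]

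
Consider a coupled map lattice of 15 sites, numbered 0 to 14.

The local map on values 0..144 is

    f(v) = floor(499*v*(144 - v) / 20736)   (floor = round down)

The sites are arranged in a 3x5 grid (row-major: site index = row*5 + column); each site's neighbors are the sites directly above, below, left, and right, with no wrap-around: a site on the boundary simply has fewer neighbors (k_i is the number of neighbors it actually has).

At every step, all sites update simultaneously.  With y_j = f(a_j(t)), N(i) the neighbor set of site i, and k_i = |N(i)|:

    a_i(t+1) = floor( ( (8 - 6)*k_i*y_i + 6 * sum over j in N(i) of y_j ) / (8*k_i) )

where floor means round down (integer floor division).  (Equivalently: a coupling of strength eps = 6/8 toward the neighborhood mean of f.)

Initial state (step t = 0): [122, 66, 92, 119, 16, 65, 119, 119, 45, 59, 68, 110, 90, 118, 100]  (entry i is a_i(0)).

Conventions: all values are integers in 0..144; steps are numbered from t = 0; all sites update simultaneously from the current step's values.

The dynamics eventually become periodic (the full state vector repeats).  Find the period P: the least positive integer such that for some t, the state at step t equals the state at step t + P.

Answer: 4
Key observation: The state at step 10, [122, 122, 122, 123, 123, 122, 122, 122, 123, 123, 122, 122, 122, 123, 123], reappears at step 14 — and no state repeats earlier — so the cycle the system enters has period 4.

Derivation:
t=0: [122, 66, 92, 119, 16, 65, 119, 119, 45, 59, 68, 110, 90, 118, 100]
t=1: [108, 93, 95, 85, 83, 95, 94, 94, 89, 95, 110, 100, 87, 100, 98]
t=2: [108, 108, 114, 117, 117, 102, 111, 114, 113, 114, 103, 106, 110, 112, 108]
t=3: [96, 89, 83, 79, 78, 96, 92, 85, 82, 83, 99, 93, 88, 88, 86]
t=4: [112, 115, 120, 122, 122, 110, 115, 119, 120, 121, 110, 113, 117, 119, 119]
t=5: [85, 78, 71, 66, 64, 86, 80, 72, 68, 67, 87, 82, 75, 71, 69]
t=6: [121, 122, 123, 123, 123, 120, 122, 123, 123, 123, 120, 122, 123, 124, 124]
t=7: [66, 64, 62, 62, 62, 67, 64, 62, 61, 61, 67, 64, 61, 60, 60]
t=8: [123, 122, 122, 121, 121, 123, 123, 121, 121, 121, 123, 122, 121, 121, 121]
t=9: [62, 63, 65, 65, 66, 62, 63, 64, 66, 66, 62, 63, 65, 66, 66]
t=10: [122, 122, 122, 123, 123, 122, 122, 122, 123, 123, 122, 122, 122, 123, 123]
t=11: [64, 64, 63, 62, 62, 64, 64, 63, 62, 62, 64, 64, 63, 62, 62]
t=12: [123, 122, 122, 122, 122, 123, 122, 122, 122, 122, 123, 122, 122, 122, 122]
t=13: [62, 63, 64, 64, 64, 62, 63, 64, 64, 64, 62, 63, 64, 64, 64]
t=14: [122, 122, 122, 123, 123, 122, 122, 122, 123, 123, 122, 122, 122, 123, 123]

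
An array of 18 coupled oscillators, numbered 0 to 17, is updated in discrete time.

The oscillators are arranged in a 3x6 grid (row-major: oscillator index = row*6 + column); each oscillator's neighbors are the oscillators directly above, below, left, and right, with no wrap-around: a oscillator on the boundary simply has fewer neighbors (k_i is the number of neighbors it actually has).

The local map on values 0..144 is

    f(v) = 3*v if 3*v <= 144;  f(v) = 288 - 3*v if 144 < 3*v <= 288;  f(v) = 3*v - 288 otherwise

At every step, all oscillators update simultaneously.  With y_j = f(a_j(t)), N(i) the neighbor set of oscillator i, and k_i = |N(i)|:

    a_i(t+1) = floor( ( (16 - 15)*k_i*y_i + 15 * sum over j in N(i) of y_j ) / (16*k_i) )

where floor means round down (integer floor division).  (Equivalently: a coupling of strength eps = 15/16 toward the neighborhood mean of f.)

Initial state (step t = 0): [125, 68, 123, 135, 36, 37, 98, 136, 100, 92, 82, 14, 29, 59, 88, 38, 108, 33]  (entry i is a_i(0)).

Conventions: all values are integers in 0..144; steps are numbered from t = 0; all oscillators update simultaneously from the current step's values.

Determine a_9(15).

Simulating step by step:
t=0: [125, 68, 123, 135, 36, 37, 98, 136, 100, 92, 82, 14, 29, 59, 88, 38, 108, 33]
t=1: [47, 95, 71, 70, 91, 77, 92, 57, 56, 67, 49, 81, 60, 79, 75, 29, 81, 42]
t=2: [15, 104, 67, 60, 87, 31, 115, 50, 87, 105, 53, 104, 36, 93, 84, 66, 113, 50]
t=3: [40, 85, 55, 50, 104, 29, 94, 36, 69, 84, 38, 114, 37, 88, 41, 41, 114, 43]
t=4: [25, 111, 86, 65, 107, 42, 106, 40, 96, 109, 46, 106, 21, 108, 78, 74, 117, 58]
t=5: [39, 73, 45, 37, 113, 37, 82, 33, 56, 72, 47, 120, 34, 76, 35, 52, 103, 50]
t=6: [59, 114, 102, 87, 116, 64, 102, 74, 103, 122, 59, 126, 54, 99, 104, 70, 129, 52]
t=7: [40, 64, 33, 50, 76, 76, 95, 28, 44, 60, 83, 111, 20, 68, 35, 67, 106, 96]
t=8: [53, 100, 120, 92, 77, 52, 82, 79, 101, 99, 59, 33, 44, 83, 101, 81, 41, 35]
t=9: [33, 79, 16, 43, 83, 81, 100, 28, 35, 43, 74, 114, 46, 64, 31, 48, 89, 110]
t=10: [35, 75, 92, 75, 77, 46, 101, 67, 89, 112, 61, 51, 59, 104, 113, 84, 80, 37]
t=11: [43, 67, 46, 40, 99, 98, 95, 34, 47, 55, 74, 119, 25, 79, 28, 48, 81, 92]
t=12: [50, 120, 117, 91, 60, 36, 95, 72, 113, 118, 61, 30, 30, 84, 110, 87, 72, 54]
t=13: [43, 89, 47, 75, 78, 99, 93, 42, 60, 50, 85, 111, 23, 66, 38, 57, 85, 83]
t=14: [22, 125, 68, 108, 36, 46, 101, 61, 128, 83, 65, 28, 50, 102, 105, 96, 61, 39]
t=15: [51, 85, 73, 74, 90, 98, 97, 57, 65, 55, 84, 114, 24, 85, 37, 53, 72, 95]

Answer: a_9(15) = 55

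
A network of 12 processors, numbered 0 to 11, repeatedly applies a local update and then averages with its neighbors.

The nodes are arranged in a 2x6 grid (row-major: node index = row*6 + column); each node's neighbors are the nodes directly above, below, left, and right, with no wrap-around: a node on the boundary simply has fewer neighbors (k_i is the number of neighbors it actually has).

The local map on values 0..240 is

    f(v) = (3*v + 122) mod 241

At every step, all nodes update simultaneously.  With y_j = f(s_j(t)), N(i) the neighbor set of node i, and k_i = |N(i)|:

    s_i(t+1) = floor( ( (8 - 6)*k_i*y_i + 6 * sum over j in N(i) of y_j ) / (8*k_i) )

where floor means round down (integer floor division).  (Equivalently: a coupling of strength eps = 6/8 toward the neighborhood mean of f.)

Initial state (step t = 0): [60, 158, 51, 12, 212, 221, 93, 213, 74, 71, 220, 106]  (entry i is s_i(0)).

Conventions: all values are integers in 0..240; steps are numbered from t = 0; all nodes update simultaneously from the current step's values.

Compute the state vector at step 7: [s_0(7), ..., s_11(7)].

Simulating step by step:
t=0: [60, 158, 51, 12, 212, 221, 93, 213, 74, 71, 220, 106]
t=1: [118, 61, 102, 80, 78, 103, 77, 103, 67, 103, 96, 95]
t=2: [124, 169, 113, 153, 148, 152, 187, 112, 162, 140, 160, 176]
t=3: [133, 149, 148, 115, 99, 118, 136, 172, 155, 101, 108, 123]
t=4: [60, 91, 125, 168, 211, 128, 85, 99, 132, 180, 144, 167]
t=5: [124, 102, 87, 92, 68, 70, 123, 126, 102, 108, 106, 71]
t=6: [76, 89, 168, 147, 133, 89, 13, 100, 138, 187, 145, 132]
t=7: [143, 145, 106, 116, 85, 65, 149, 136, 145, 102, 87, 92]

Answer: [143, 145, 106, 116, 85, 65, 149, 136, 145, 102, 87, 92]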